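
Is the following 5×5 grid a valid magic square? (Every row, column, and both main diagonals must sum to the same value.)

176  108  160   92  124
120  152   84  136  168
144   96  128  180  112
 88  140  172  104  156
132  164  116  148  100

Yes

Row 1: 176 + 108 + 160 + 92 + 124 = 660.
Row 2: 120 + 152 + 84 + 136 + 168 = 660.
Row 3: 144 + 96 + 128 + 180 + 112 = 660.
Row 4: 88 + 140 + 172 + 104 + 156 = 660.
Row 5: 132 + 164 + 116 + 148 + 100 = 660.
Column 1: 176 + 120 + 144 + 88 + 132 = 660.
Column 2: 108 + 152 + 96 + 140 + 164 = 660.
Column 3: 160 + 84 + 128 + 172 + 116 = 660.
Column 4: 92 + 136 + 180 + 104 + 148 = 660.
Column 5: 124 + 168 + 112 + 156 + 100 = 660.
Main diagonal: 176 + 152 + 128 + 104 + 100 = 660.
Anti-diagonal: 124 + 136 + 128 + 140 + 132 = 660.
All lines sum to 660.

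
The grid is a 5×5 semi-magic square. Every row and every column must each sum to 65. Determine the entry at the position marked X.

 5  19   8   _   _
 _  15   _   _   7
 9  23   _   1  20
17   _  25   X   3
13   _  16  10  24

Row 3 must total 65; the given cells sum to 53, so (3,3) = 12.
Using row 5: 13 + 16 + 10 + 24 + ? → (5,2) = 65 − 63 = 2.
From column 1, 65 − (5 + 9 + 17 + 13) gives (2,1) = 21.
From column 2, 65 − (19 + 15 + 23 + 2) gives (4,2) = 6.
Using column 3: 8 + 12 + 25 + 16 + ? → (2,3) = 65 − 61 = 4.
Column 5: 7 + 20 + 3 + 24 + ? = 65, so (1,5) = 11.
Row 1: 5 + 19 + 8 + 11 + ? = 65, so (1,4) = 22.
Row 2 needs 65; the known cells sum to 47, so (2,4) = 18.
Using row 4: 17 + 6 + 25 + 3 + ? → (4,4) = 65 − 51 = 14.

14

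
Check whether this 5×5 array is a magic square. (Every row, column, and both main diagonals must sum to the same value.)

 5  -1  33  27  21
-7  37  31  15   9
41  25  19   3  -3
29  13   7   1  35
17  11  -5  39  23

Yes

Row 1: 5 + (-1) + 33 + 27 + 21 = 85.
Row 2: -7 + 37 + 31 + 15 + 9 = 85.
Row 3: 41 + 25 + 19 + 3 + (-3) = 85.
Row 4: 29 + 13 + 7 + 1 + 35 = 85.
Row 5: 17 + 11 + (-5) + 39 + 23 = 85.
Column 1: 5 + (-7) + 41 + 29 + 17 = 85.
Column 2: -1 + 37 + 25 + 13 + 11 = 85.
Column 3: 33 + 31 + 19 + 7 + (-5) = 85.
Column 4: 27 + 15 + 3 + 1 + 39 = 85.
Column 5: 21 + 9 + (-3) + 35 + 23 = 85.
Main diagonal: 5 + 37 + 19 + 1 + 23 = 85.
Anti-diagonal: 21 + 15 + 19 + 13 + 17 = 85.
All lines sum to 85.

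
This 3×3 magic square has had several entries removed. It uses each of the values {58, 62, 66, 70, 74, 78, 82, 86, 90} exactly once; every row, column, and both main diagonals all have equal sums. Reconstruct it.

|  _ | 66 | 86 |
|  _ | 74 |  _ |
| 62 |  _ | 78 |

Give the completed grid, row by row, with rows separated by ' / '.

70 66 86 / 90 74 58 / 62 82 78

The 9 entries sum to 666, so each line sums to 666/3 = 222.
Row 1 needs 222; the known cells sum to 152, so (1,1) = 70.
Row 3: 62 + 78 + ? = 222, so (3,2) = 82.
Using column 1: 70 + 62 + ? → (2,1) = 222 − 132 = 90.
Using column 3: 86 + 78 + ? → (2,3) = 222 − 164 = 58.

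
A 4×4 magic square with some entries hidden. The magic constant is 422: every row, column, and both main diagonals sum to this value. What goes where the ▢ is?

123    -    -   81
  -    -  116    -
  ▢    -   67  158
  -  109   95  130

60

The remaining cell in row 4 is (4,1) = 422 − 334 = 88.
Column 3: 116 + 67 + 95 + ? = 422, so (1,3) = 144.
Using column 4: 81 + 158 + 130 + ? → (2,4) = 422 − 369 = 53.
Main diagonal must total 422; the given cells sum to 320, so (2,2) = 102.
Using anti-diagonal: 81 + 116 + 88 + ? → (3,2) = 422 − 285 = 137.
Row 1 needs 422; the known cells sum to 348, so (1,2) = 74.
The remaining cell in row 2 is (2,1) = 422 − 271 = 151.
From row 3, 422 − (137 + 67 + 158) gives (3,1) = 60.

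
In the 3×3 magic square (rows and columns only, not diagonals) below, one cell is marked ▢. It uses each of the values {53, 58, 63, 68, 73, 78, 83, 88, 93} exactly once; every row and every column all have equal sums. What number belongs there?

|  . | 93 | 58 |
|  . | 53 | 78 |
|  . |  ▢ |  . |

The 9 entries sum to 657, so each line sums to 657/3 = 219.
From row 1, 219 − (93 + 58) gives (1,1) = 68.
The remaining cell in row 2 is (2,1) = 219 − 131 = 88.
Using column 1: 68 + 88 + ? → (3,1) = 219 − 156 = 63.
Column 2 must total 219; the given cells sum to 146, so (3,2) = 73.

73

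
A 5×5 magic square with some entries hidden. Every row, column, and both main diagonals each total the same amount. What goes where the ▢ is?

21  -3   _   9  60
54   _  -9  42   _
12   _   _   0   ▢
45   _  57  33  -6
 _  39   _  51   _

36

Column 4 is complete and sums to 135; that is the magic constant.
The remaining cell in row 1 is (1,3) = 135 − 87 = 48.
Using row 4: 45 + 57 + 33 + (-6) + ? → (4,2) = 135 − 129 = 6.
Column 1 must total 135; the given cells sum to 132, so (5,1) = 3.
Anti-diagonal: 60 + 42 + 6 + 3 + ? = 135, so (3,3) = 24.
Column 3: 48 + (-9) + 24 + 57 + ? = 135, so (5,3) = 15.
From row 5, 135 − (3 + 39 + 15 + 51) gives (5,5) = 27.
The remaining cell in main diagonal is (2,2) = 135 − 105 = 30.
From row 2, 135 − (54 + 30 + (-9) + 42) gives (2,5) = 18.
Column 2 must total 135; the given cells sum to 72, so (3,2) = 63.
Column 5 needs 135; the known cells sum to 99, so (3,5) = 36.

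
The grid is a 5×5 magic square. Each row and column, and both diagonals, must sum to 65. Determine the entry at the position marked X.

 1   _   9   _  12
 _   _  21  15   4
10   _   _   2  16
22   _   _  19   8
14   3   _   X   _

Using column 1: 1 + 10 + 22 + 14 + ? → (2,1) = 65 − 47 = 18.
Column 5 must total 65; the given cells sum to 40, so (5,5) = 25.
The remaining cell in row 2 is (2,2) = 65 − 58 = 7.
The remaining cell in main diagonal is (3,3) = 65 − 52 = 13.
Anti-diagonal needs 65; the known cells sum to 54, so (4,2) = 11.
Using row 3: 10 + 13 + 2 + 16 + ? → (3,2) = 65 − 41 = 24.
Row 4 must total 65; the given cells sum to 60, so (4,3) = 5.
Column 2: 7 + 24 + 11 + 3 + ? = 65, so (1,2) = 20.
Using column 3: 9 + 21 + 13 + 5 + ? → (5,3) = 65 − 48 = 17.
Row 1 needs 65; the known cells sum to 42, so (1,4) = 23.
From row 5, 65 − (14 + 3 + 17 + 25) gives (5,4) = 6.

6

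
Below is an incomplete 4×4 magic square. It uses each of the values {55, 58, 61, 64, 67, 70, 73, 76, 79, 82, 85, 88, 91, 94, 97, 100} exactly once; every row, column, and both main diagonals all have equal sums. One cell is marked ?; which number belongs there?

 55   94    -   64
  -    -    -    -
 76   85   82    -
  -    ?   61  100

The 16 entries sum to 1240, so each line sums to 1240/4 = 310.
Row 1 must total 310; the given cells sum to 213, so (1,3) = 97.
From row 3, 310 − (76 + 85 + 82) gives (3,4) = 67.
Column 3: 97 + 82 + 61 + ? = 310, so (2,3) = 70.
Column 4: 64 + 67 + 100 + ? = 310, so (2,4) = 79.
Main diagonal must total 310; the given cells sum to 237, so (2,2) = 73.
Anti-diagonal: 64 + 70 + 85 + ? = 310, so (4,1) = 91.
The remaining cell in row 2 is (2,1) = 310 − 222 = 88.
The remaining cell in row 4 is (4,2) = 310 − 252 = 58.

58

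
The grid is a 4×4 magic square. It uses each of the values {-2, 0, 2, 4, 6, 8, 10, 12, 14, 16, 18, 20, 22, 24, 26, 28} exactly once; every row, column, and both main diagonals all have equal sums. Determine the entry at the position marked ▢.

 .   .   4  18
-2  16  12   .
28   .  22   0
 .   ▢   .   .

10

The 16 entries sum to 208, so each line sums to 208/4 = 52.
Using row 2: -2 + 16 + 12 + ? → (2,4) = 52 − 26 = 26.
Row 3 needs 52; the known cells sum to 50, so (3,2) = 2.
The remaining cell in column 3 is (4,3) = 52 − 38 = 14.
Column 4: 18 + 26 + 0 + ? = 52, so (4,4) = 8.
Main diagonal needs 52; the known cells sum to 46, so (1,1) = 6.
Anti-diagonal: 18 + 12 + 2 + ? = 52, so (4,1) = 20.
The remaining cell in row 1 is (1,2) = 52 − 28 = 24.
Row 4 needs 52; the known cells sum to 42, so (4,2) = 10.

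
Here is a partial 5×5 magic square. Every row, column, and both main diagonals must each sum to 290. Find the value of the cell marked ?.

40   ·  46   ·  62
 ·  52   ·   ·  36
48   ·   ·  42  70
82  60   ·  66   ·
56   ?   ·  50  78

Column 1: 40 + 48 + 82 + 56 + ? = 290, so (2,1) = 64.
From column 5, 290 − (62 + 36 + 70 + 78) gives (4,5) = 44.
Main diagonal must total 290; the given cells sum to 236, so (3,3) = 54.
The remaining cell in anti-diagonal is (2,4) = 290 − 232 = 58.
Row 2 needs 290; the known cells sum to 210, so (2,3) = 80.
The remaining cell in row 3 is (3,2) = 290 − 214 = 76.
Row 4 must total 290; the given cells sum to 252, so (4,3) = 38.
Column 3 needs 290; the known cells sum to 218, so (5,3) = 72.
From column 4, 290 − (58 + 42 + 66 + 50) gives (1,4) = 74.
Row 1 must total 290; the given cells sum to 222, so (1,2) = 68.
Row 5: 56 + 72 + 50 + 78 + ? = 290, so (5,2) = 34.

34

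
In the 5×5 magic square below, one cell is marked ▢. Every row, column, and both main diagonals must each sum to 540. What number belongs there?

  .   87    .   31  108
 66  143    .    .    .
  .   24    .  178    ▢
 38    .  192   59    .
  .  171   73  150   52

80

Row 5: 171 + 73 + 150 + 52 + ? = 540, so (5,1) = 94.
Column 2 needs 540; the known cells sum to 425, so (4,2) = 115.
Column 4 needs 540; the known cells sum to 418, so (2,4) = 122.
Using anti-diagonal: 108 + 122 + 115 + 94 + ? → (3,3) = 540 − 439 = 101.
From row 4, 540 − (38 + 115 + 192 + 59) gives (4,5) = 136.
Using main diagonal: 143 + 101 + 59 + 52 + ? → (1,1) = 540 − 355 = 185.
Row 1 needs 540; the known cells sum to 411, so (1,3) = 129.
Column 1: 185 + 66 + 38 + 94 + ? = 540, so (3,1) = 157.
From column 3, 540 − (129 + 101 + 192 + 73) gives (2,3) = 45.
The remaining cell in row 2 is (2,5) = 540 − 376 = 164.
The remaining cell in row 3 is (3,5) = 540 − 460 = 80.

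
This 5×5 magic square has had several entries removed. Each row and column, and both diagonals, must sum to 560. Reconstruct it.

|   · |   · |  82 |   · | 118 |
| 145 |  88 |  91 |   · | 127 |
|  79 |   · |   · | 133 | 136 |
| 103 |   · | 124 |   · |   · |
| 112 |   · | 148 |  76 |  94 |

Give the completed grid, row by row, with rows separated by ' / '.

121 139 82 100 118 / 145 88 91 109 127 / 79 97 115 133 136 / 103 106 124 142 85 / 112 130 148 76 94

Row 2 must total 560; the given cells sum to 451, so (2,4) = 109.
Row 5 needs 560; the known cells sum to 430, so (5,2) = 130.
Using column 1: 145 + 79 + 103 + 112 + ? → (1,1) = 560 − 439 = 121.
Column 3 needs 560; the known cells sum to 445, so (3,3) = 115.
Column 5 must total 560; the given cells sum to 475, so (4,5) = 85.
Main diagonal: 121 + 88 + 115 + 94 + ? = 560, so (4,4) = 142.
Anti-diagonal needs 560; the known cells sum to 454, so (4,2) = 106.
Row 3: 79 + 115 + 133 + 136 + ? = 560, so (3,2) = 97.
Column 2 needs 560; the known cells sum to 421, so (1,2) = 139.
The remaining cell in column 4 is (1,4) = 560 − 460 = 100.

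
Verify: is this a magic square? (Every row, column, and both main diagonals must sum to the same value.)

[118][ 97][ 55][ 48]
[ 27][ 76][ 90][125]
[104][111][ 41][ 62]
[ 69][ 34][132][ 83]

Yes

Row 1: 118 + 97 + 55 + 48 = 318.
Row 2: 27 + 76 + 90 + 125 = 318.
Row 3: 104 + 111 + 41 + 62 = 318.
Row 4: 69 + 34 + 132 + 83 = 318.
Column 1: 118 + 27 + 104 + 69 = 318.
Column 2: 97 + 76 + 111 + 34 = 318.
Column 3: 55 + 90 + 41 + 132 = 318.
Column 4: 48 + 125 + 62 + 83 = 318.
Main diagonal: 118 + 76 + 41 + 83 = 318.
Anti-diagonal: 48 + 90 + 111 + 69 = 318.
All lines sum to 318.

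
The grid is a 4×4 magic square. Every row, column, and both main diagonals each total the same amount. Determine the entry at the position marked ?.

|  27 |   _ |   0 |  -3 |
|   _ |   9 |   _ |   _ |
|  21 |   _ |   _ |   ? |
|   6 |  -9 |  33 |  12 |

Row 4 is complete and sums to 42; that is the magic constant.
Row 1: 27 + 0 + (-3) + ? = 42, so (1,2) = 18.
Column 1 needs 42; the known cells sum to 54, so (2,1) = -12.
The remaining cell in column 2 is (3,2) = 42 − 18 = 24.
Using main diagonal: 27 + 9 + 12 + ? → (3,3) = 42 − 48 = -6.
Using anti-diagonal: -3 + 24 + 6 + ? → (2,3) = 42 − 27 = 15.
Row 2 needs 42; the known cells sum to 12, so (2,4) = 30.
Row 3 needs 42; the known cells sum to 39, so (3,4) = 3.

3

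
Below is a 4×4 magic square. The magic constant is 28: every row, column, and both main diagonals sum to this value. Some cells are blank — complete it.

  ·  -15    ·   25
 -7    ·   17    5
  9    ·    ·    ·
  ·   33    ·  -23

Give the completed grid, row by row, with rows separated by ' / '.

37 -15 -19 25 / -7 13 17 5 / 9 -3 1 21 / -11 33 29 -23

Row 2 must total 28; the given cells sum to 15, so (2,2) = 13.
From column 2, 28 − (-15 + 13 + 33) gives (3,2) = -3.
Using column 4: 25 + 5 + (-23) + ? → (3,4) = 28 − 7 = 21.
Anti-diagonal must total 28; the given cells sum to 39, so (4,1) = -11.
Row 3: 9 + (-3) + 21 + ? = 28, so (3,3) = 1.
The remaining cell in row 4 is (4,3) = 28 − (-1) = 29.
Column 1 must total 28; the given cells sum to -9, so (1,1) = 37.
Column 3 must total 28; the given cells sum to 47, so (1,3) = -19.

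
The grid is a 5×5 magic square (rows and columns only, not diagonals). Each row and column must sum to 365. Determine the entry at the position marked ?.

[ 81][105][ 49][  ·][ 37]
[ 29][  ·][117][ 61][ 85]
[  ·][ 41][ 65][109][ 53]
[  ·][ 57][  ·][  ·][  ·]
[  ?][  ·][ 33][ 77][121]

45

Row 1: 81 + 105 + 49 + 37 + ? = 365, so (1,4) = 93.
Row 2: 29 + 117 + 61 + 85 + ? = 365, so (2,2) = 73.
The remaining cell in row 3 is (3,1) = 365 − 268 = 97.
Column 2: 105 + 73 + 41 + 57 + ? = 365, so (5,2) = 89.
The remaining cell in column 3 is (4,3) = 365 − 264 = 101.
Using column 4: 93 + 61 + 109 + 77 + ? → (4,4) = 365 − 340 = 25.
Column 5 must total 365; the given cells sum to 296, so (4,5) = 69.
The remaining cell in row 4 is (4,1) = 365 − 252 = 113.
Row 5 must total 365; the given cells sum to 320, so (5,1) = 45.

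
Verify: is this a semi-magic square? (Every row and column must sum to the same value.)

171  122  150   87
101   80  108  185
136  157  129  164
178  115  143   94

No — column 4 sums to 530 but row 3 sums to 586.

Row 1: 171 + 122 + 150 + 87 = 530.
Row 2: 101 + 80 + 108 + 185 = 474.
Row 3: 136 + 157 + 129 + 164 = 586.
Row 4: 178 + 115 + 143 + 94 = 530.
Column 1: 171 + 101 + 136 + 178 = 586.
Column 2: 122 + 80 + 157 + 115 = 474.
Column 3: 150 + 108 + 129 + 143 = 530.
Column 4: 87 + 185 + 164 + 94 = 530.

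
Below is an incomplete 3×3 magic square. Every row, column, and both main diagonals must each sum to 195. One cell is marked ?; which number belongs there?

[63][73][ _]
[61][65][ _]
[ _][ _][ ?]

67

From row 1, 195 − (63 + 73) gives (1,3) = 59.
Row 2 needs 195; the known cells sum to 126, so (2,3) = 69.
The remaining cell in column 1 is (3,1) = 195 − 124 = 71.
Using column 2: 73 + 65 + ? → (3,2) = 195 − 138 = 57.
Column 3: 59 + 69 + ? = 195, so (3,3) = 67.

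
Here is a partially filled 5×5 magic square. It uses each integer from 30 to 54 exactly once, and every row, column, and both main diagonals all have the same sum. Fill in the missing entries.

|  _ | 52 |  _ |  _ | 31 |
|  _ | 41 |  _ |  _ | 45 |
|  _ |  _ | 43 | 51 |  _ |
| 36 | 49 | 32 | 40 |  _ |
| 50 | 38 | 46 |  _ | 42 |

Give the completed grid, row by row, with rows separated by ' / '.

44 52 35 48 31 / 33 41 54 37 45 / 47 30 43 51 39 / 36 49 32 40 53 / 50 38 46 34 42

The entries are 30 through 54, which sum to 1050, so each line sums to 1050/5 = 210.
From row 4, 210 − (36 + 49 + 32 + 40) gives (4,5) = 53.
From row 5, 210 − (50 + 38 + 46 + 42) gives (5,4) = 34.
Using column 2: 52 + 41 + 49 + 38 + ? → (3,2) = 210 − 180 = 30.
Column 5 needs 210; the known cells sum to 171, so (3,5) = 39.
Main diagonal needs 210; the known cells sum to 166, so (1,1) = 44.
Using anti-diagonal: 31 + 43 + 49 + 50 + ? → (2,4) = 210 − 173 = 37.
Row 3 must total 210; the given cells sum to 163, so (3,1) = 47.
Column 1: 44 + 47 + 36 + 50 + ? = 210, so (2,1) = 33.
From column 4, 210 − (37 + 51 + 40 + 34) gives (1,4) = 48.
Row 1: 44 + 52 + 48 + 31 + ? = 210, so (1,3) = 35.
Row 2 needs 210; the known cells sum to 156, so (2,3) = 54.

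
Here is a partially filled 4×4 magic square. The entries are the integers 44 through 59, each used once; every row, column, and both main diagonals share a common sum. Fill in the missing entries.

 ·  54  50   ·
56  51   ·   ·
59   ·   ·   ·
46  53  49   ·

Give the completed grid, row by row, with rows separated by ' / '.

45 54 50 57 / 56 51 55 44 / 59 48 52 47 / 46 53 49 58

The entries are 44 through 59, which sum to 824, so each line sums to 824/4 = 206.
Row 4 must total 206; the given cells sum to 148, so (4,4) = 58.
Column 1 needs 206; the known cells sum to 161, so (1,1) = 45.
Column 2 must total 206; the given cells sum to 158, so (3,2) = 48.
From main diagonal, 206 − (45 + 51 + 58) gives (3,3) = 52.
Using row 1: 45 + 54 + 50 + ? → (1,4) = 206 − 149 = 57.
Using row 3: 59 + 48 + 52 + ? → (3,4) = 206 − 159 = 47.
Column 3: 50 + 52 + 49 + ? = 206, so (2,3) = 55.
Using column 4: 57 + 47 + 58 + ? → (2,4) = 206 − 162 = 44.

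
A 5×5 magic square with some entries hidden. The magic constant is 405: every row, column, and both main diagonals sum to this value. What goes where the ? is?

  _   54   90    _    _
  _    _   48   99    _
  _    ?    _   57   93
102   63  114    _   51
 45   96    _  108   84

105

Row 4: 102 + 63 + 114 + 51 + ? = 405, so (4,4) = 75.
From row 5, 405 − (45 + 96 + 108 + 84) gives (5,3) = 72.
From column 3, 405 − (90 + 48 + 114 + 72) gives (3,3) = 81.
Column 4 must total 405; the given cells sum to 339, so (1,4) = 66.
Anti-diagonal needs 405; the known cells sum to 288, so (1,5) = 117.
Row 1 must total 405; the given cells sum to 327, so (1,1) = 78.
Column 5: 117 + 93 + 51 + 84 + ? = 405, so (2,5) = 60.
Main diagonal must total 405; the given cells sum to 318, so (2,2) = 87.
Using row 2: 87 + 48 + 99 + 60 + ? → (2,1) = 405 − 294 = 111.
The remaining cell in column 1 is (3,1) = 405 − 336 = 69.
Column 2: 54 + 87 + 63 + 96 + ? = 405, so (3,2) = 105.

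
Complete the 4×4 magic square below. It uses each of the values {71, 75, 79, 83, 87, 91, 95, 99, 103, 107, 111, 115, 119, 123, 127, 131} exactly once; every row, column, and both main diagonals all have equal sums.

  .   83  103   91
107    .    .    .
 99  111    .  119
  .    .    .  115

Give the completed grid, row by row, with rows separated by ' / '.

127 83 103 91 / 107 87 131 79 / 99 111 75 119 / 71 123 95 115

The 16 entries sum to 1616, so each line sums to 1616/4 = 404.
Row 1: 83 + 103 + 91 + ? = 404, so (1,1) = 127.
The remaining cell in row 3 is (3,3) = 404 − 329 = 75.
The remaining cell in column 1 is (4,1) = 404 − 333 = 71.
Column 4: 91 + 119 + 115 + ? = 404, so (2,4) = 79.
From main diagonal, 404 − (127 + 75 + 115) gives (2,2) = 87.
From anti-diagonal, 404 − (91 + 111 + 71) gives (2,3) = 131.
Using column 2: 83 + 87 + 111 + ? → (4,2) = 404 − 281 = 123.
Column 3 needs 404; the known cells sum to 309, so (4,3) = 95.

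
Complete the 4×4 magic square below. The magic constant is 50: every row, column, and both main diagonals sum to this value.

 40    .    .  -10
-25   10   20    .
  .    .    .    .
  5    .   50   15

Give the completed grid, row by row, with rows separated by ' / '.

From row 2, 50 − (-25 + 10 + 20) gives (2,4) = 45.
Row 4 must total 50; the given cells sum to 70, so (4,2) = -20.
From column 1, 50 − (40 + (-25) + 5) gives (3,1) = 30.
Column 4 must total 50; the given cells sum to 50, so (3,4) = 0.
Main diagonal needs 50; the known cells sum to 65, so (3,3) = -15.
Anti-diagonal must total 50; the given cells sum to 15, so (3,2) = 35.
Column 2 must total 50; the given cells sum to 25, so (1,2) = 25.
The remaining cell in column 3 is (1,3) = 50 − 55 = -5.

40 25 -5 -10 / -25 10 20 45 / 30 35 -15 0 / 5 -20 50 15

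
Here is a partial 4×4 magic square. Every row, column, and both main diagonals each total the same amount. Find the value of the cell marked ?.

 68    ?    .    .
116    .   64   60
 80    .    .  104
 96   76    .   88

Column 1 is complete and sums to 360; that is the magic constant.
Row 2 must total 360; the given cells sum to 240, so (2,2) = 120.
Row 4 must total 360; the given cells sum to 260, so (4,3) = 100.
The remaining cell in column 4 is (1,4) = 360 − 252 = 108.
Main diagonal: 68 + 120 + 88 + ? = 360, so (3,3) = 84.
Using anti-diagonal: 108 + 64 + 96 + ? → (3,2) = 360 − 268 = 92.
Column 2 must total 360; the given cells sum to 288, so (1,2) = 72.

72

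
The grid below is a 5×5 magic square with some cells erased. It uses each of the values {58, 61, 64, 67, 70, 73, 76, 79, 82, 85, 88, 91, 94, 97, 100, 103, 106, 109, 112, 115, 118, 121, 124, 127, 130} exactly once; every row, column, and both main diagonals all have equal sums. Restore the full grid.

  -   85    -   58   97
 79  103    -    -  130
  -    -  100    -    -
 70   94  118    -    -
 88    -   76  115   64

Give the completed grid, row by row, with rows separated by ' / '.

121 85 109 58 97 / 79 103 67 91 130 / 112 61 100 124 73 / 70 94 118 82 106 / 88 127 76 115 64

The 25 entries sum to 2350, so each line sums to 2350/5 = 470.
Using row 5: 88 + 76 + 115 + 64 + ? → (5,2) = 470 − 343 = 127.
Column 2 needs 470; the known cells sum to 409, so (3,2) = 61.
Anti-diagonal needs 470; the known cells sum to 379, so (2,4) = 91.
Row 2: 79 + 103 + 91 + 130 + ? = 470, so (2,3) = 67.
Using column 3: 67 + 100 + 118 + 76 + ? → (1,3) = 470 − 361 = 109.
Row 1 needs 470; the known cells sum to 349, so (1,1) = 121.
The remaining cell in column 1 is (3,1) = 470 − 358 = 112.
Main diagonal needs 470; the known cells sum to 388, so (4,4) = 82.
Row 4 needs 470; the known cells sum to 364, so (4,5) = 106.
From column 4, 470 − (58 + 91 + 82 + 115) gives (3,4) = 124.
Column 5 needs 470; the known cells sum to 397, so (3,5) = 73.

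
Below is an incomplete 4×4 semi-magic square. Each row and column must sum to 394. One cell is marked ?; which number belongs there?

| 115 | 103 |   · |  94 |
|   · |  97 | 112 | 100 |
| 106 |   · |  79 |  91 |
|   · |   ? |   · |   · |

76

Using row 1: 115 + 103 + 94 + ? → (1,3) = 394 − 312 = 82.
Using row 2: 97 + 112 + 100 + ? → (2,1) = 394 − 309 = 85.
Row 3: 106 + 79 + 91 + ? = 394, so (3,2) = 118.
From column 1, 394 − (115 + 85 + 106) gives (4,1) = 88.
The remaining cell in column 2 is (4,2) = 394 − 318 = 76.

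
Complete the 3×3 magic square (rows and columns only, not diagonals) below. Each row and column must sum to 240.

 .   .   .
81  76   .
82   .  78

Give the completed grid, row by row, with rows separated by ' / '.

Row 2 needs 240; the known cells sum to 157, so (2,3) = 83.
Row 3: 82 + 78 + ? = 240, so (3,2) = 80.
The remaining cell in column 1 is (1,1) = 240 − 163 = 77.
From column 2, 240 − (76 + 80) gives (1,2) = 84.
Using column 3: 83 + 78 + ? → (1,3) = 240 − 161 = 79.

77 84 79 / 81 76 83 / 82 80 78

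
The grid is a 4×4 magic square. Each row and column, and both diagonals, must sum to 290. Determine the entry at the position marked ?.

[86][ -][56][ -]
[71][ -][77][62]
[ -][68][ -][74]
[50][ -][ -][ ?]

Row 2: 71 + 77 + 62 + ? = 290, so (2,2) = 80.
The remaining cell in column 1 is (3,1) = 290 − 207 = 83.
From anti-diagonal, 290 − (77 + 68 + 50) gives (1,4) = 95.
Row 1: 86 + 56 + 95 + ? = 290, so (1,2) = 53.
Row 3 needs 290; the known cells sum to 225, so (3,3) = 65.
Column 2 needs 290; the known cells sum to 201, so (4,2) = 89.
Using column 3: 56 + 77 + 65 + ? → (4,3) = 290 − 198 = 92.
Column 4 needs 290; the known cells sum to 231, so (4,4) = 59.

59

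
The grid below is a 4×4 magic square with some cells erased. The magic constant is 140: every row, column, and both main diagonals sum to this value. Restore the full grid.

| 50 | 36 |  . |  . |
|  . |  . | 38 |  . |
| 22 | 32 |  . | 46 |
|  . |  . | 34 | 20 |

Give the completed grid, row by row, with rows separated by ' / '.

Row 3 must total 140; the given cells sum to 100, so (3,3) = 40.
Using column 3: 38 + 40 + 34 + ? → (1,3) = 140 − 112 = 28.
Main diagonal needs 140; the known cells sum to 110, so (2,2) = 30.
Row 1 must total 140; the given cells sum to 114, so (1,4) = 26.
Column 2 must total 140; the given cells sum to 98, so (4,2) = 42.
Column 4: 26 + 46 + 20 + ? = 140, so (2,4) = 48.
Anti-diagonal needs 140; the known cells sum to 96, so (4,1) = 44.
Row 2 needs 140; the known cells sum to 116, so (2,1) = 24.

50 36 28 26 / 24 30 38 48 / 22 32 40 46 / 44 42 34 20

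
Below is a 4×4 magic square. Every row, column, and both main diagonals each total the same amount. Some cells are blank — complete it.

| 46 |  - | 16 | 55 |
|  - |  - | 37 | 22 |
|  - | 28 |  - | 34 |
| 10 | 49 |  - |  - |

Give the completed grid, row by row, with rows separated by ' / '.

Anti-diagonal is already complete: 55 + 37 + 28 + 10 = 130, so that is the magic constant.
Row 1: 46 + 16 + 55 + ? = 130, so (1,2) = 13.
The remaining cell in column 2 is (2,2) = 130 − 90 = 40.
Column 4 must total 130; the given cells sum to 111, so (4,4) = 19.
Using main diagonal: 46 + 40 + 19 + ? → (3,3) = 130 − 105 = 25.
The remaining cell in row 2 is (2,1) = 130 − 99 = 31.
Row 3: 28 + 25 + 34 + ? = 130, so (3,1) = 43.
The remaining cell in row 4 is (4,3) = 130 − 78 = 52.

46 13 16 55 / 31 40 37 22 / 43 28 25 34 / 10 49 52 19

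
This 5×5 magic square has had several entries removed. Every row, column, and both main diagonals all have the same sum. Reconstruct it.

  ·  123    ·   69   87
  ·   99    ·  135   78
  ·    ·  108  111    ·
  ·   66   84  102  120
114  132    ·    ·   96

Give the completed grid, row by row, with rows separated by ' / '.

105 123 126 69 87 / 81 99 117 135 78 / 72 90 108 111 129 / 138 66 84 102 120 / 114 132 75 93 96

Anti-diagonal is already complete: 87 + 135 + 108 + 66 + 114 = 510, so that is the magic constant.
The remaining cell in row 4 is (4,1) = 510 − 372 = 138.
Column 2: 123 + 99 + 66 + 132 + ? = 510, so (3,2) = 90.
Column 4: 69 + 135 + 111 + 102 + ? = 510, so (5,4) = 93.
Using column 5: 87 + 78 + 120 + 96 + ? → (3,5) = 510 − 381 = 129.
From main diagonal, 510 − (99 + 108 + 102 + 96) gives (1,1) = 105.
Using row 1: 105 + 123 + 69 + 87 + ? → (1,3) = 510 − 384 = 126.
Using row 3: 90 + 108 + 111 + 129 + ? → (3,1) = 510 − 438 = 72.
The remaining cell in row 5 is (5,3) = 510 − 435 = 75.
Column 1 needs 510; the known cells sum to 429, so (2,1) = 81.
Using column 3: 126 + 108 + 84 + 75 + ? → (2,3) = 510 − 393 = 117.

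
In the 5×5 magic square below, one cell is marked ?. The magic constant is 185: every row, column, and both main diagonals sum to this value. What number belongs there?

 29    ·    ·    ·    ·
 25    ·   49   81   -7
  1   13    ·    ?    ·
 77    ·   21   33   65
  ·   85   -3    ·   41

From row 2, 185 − (25 + 49 + 81 + (-7)) gives (2,2) = 37.
Using row 4: 77 + 21 + 33 + 65 + ? → (4,2) = 185 − 196 = -11.
Column 1 must total 185; the given cells sum to 132, so (5,1) = 53.
Using column 2: 37 + 13 + (-11) + 85 + ? → (1,2) = 185 − 124 = 61.
The remaining cell in main diagonal is (3,3) = 185 − 140 = 45.
Anti-diagonal must total 185; the given cells sum to 168, so (1,5) = 17.
From row 5, 185 − (53 + 85 + (-3) + 41) gives (5,4) = 9.
Column 3 must total 185; the given cells sum to 112, so (1,3) = 73.
Using column 5: 17 + (-7) + 65 + 41 + ? → (3,5) = 185 − 116 = 69.
Row 1: 29 + 61 + 73 + 17 + ? = 185, so (1,4) = 5.
Row 3 must total 185; the given cells sum to 128, so (3,4) = 57.

57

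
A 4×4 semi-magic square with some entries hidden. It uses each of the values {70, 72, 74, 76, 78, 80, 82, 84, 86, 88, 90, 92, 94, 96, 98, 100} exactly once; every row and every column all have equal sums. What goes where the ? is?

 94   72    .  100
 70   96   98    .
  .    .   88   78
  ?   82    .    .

92

The 16 entries sum to 1360, so each line sums to 1360/4 = 340.
Using row 1: 94 + 72 + 100 + ? → (1,3) = 340 − 266 = 74.
Using row 2: 70 + 96 + 98 + ? → (2,4) = 340 − 264 = 76.
From column 2, 340 − (72 + 96 + 82) gives (3,2) = 90.
The remaining cell in column 3 is (4,3) = 340 − 260 = 80.
Column 4: 100 + 76 + 78 + ? = 340, so (4,4) = 86.
Row 3 must total 340; the given cells sum to 256, so (3,1) = 84.
Row 4 must total 340; the given cells sum to 248, so (4,1) = 92.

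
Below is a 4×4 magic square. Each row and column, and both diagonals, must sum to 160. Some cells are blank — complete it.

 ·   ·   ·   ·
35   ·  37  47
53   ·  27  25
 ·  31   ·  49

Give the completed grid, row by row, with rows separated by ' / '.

43 33 45 39 / 35 41 37 47 / 53 55 27 25 / 29 31 51 49

From row 2, 160 − (35 + 37 + 47) gives (2,2) = 41.
Row 3 must total 160; the given cells sum to 105, so (3,2) = 55.
Using column 2: 41 + 55 + 31 + ? → (1,2) = 160 − 127 = 33.
Column 4 needs 160; the known cells sum to 121, so (1,4) = 39.
The remaining cell in main diagonal is (1,1) = 160 − 117 = 43.
Anti-diagonal: 39 + 37 + 55 + ? = 160, so (4,1) = 29.
Row 1 must total 160; the given cells sum to 115, so (1,3) = 45.
Using row 4: 29 + 31 + 49 + ? → (4,3) = 160 − 109 = 51.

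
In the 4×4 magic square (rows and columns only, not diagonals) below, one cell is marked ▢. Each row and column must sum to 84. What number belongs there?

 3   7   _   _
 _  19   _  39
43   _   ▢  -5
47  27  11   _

15

Using row 4: 47 + 27 + 11 + ? → (4,4) = 84 − 85 = -1.
The remaining cell in column 1 is (2,1) = 84 − 93 = -9.
Column 2: 7 + 19 + 27 + ? = 84, so (3,2) = 31.
The remaining cell in column 4 is (1,4) = 84 − 33 = 51.
From row 1, 84 − (3 + 7 + 51) gives (1,3) = 23.
From row 2, 84 − (-9 + 19 + 39) gives (2,3) = 35.
Row 3 needs 84; the known cells sum to 69, so (3,3) = 15.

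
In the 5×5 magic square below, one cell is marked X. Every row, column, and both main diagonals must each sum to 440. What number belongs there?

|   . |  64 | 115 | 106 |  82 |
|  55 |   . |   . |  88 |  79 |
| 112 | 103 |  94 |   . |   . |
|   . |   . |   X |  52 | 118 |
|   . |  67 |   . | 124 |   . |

Row 1 must total 440; the given cells sum to 367, so (1,1) = 73.
Column 4 needs 440; the known cells sum to 370, so (3,4) = 70.
Row 3 needs 440; the known cells sum to 379, so (3,5) = 61.
From column 5, 440 − (82 + 79 + 61 + 118) gives (5,5) = 100.
Main diagonal: 73 + 94 + 52 + 100 + ? = 440, so (2,2) = 121.
The remaining cell in row 2 is (2,3) = 440 − 343 = 97.
Column 2 needs 440; the known cells sum to 355, so (4,2) = 85.
Using anti-diagonal: 82 + 88 + 94 + 85 + ? → (5,1) = 440 − 349 = 91.
From row 5, 440 − (91 + 67 + 124 + 100) gives (5,3) = 58.
Column 1 must total 440; the given cells sum to 331, so (4,1) = 109.
Column 3 must total 440; the given cells sum to 364, so (4,3) = 76.

76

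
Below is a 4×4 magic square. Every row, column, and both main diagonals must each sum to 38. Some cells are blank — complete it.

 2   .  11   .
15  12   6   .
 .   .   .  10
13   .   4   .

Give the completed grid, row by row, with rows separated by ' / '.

Row 2: 15 + 12 + 6 + ? = 38, so (2,4) = 5.
Column 1 needs 38; the known cells sum to 30, so (3,1) = 8.
From column 3, 38 − (11 + 6 + 4) gives (3,3) = 17.
Main diagonal must total 38; the given cells sum to 31, so (4,4) = 7.
Row 3: 8 + 17 + 10 + ? = 38, so (3,2) = 3.
The remaining cell in row 4 is (4,2) = 38 − 24 = 14.
Column 2 must total 38; the given cells sum to 29, so (1,2) = 9.
The remaining cell in column 4 is (1,4) = 38 − 22 = 16.

2 9 11 16 / 15 12 6 5 / 8 3 17 10 / 13 14 4 7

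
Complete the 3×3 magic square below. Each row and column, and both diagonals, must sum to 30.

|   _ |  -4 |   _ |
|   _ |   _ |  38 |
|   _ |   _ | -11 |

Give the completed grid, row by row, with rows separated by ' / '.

31 -4 3 / -18 10 38 / 17 24 -11

The remaining cell in column 3 is (1,3) = 30 − 27 = 3.
Row 1: -4 + 3 + ? = 30, so (1,1) = 31.
The remaining cell in main diagonal is (2,2) = 30 − 20 = 10.
Anti-diagonal: 3 + 10 + ? = 30, so (3,1) = 17.
The remaining cell in row 2 is (2,1) = 30 − 48 = -18.
From row 3, 30 − (17 + (-11)) gives (3,2) = 24.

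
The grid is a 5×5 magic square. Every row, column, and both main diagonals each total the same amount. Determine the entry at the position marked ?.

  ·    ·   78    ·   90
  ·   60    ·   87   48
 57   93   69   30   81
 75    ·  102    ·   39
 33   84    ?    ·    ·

Row 3 is complete and sums to 330; that is the magic constant.
Column 5 needs 330; the known cells sum to 258, so (5,5) = 72.
The remaining cell in anti-diagonal is (4,2) = 330 − 279 = 51.
From row 4, 330 − (75 + 51 + 102 + 39) gives (4,4) = 63.
Using column 2: 60 + 93 + 51 + 84 + ? → (1,2) = 330 − 288 = 42.
Main diagonal needs 330; the known cells sum to 264, so (1,1) = 66.
Row 1 must total 330; the given cells sum to 276, so (1,4) = 54.
Column 1: 66 + 57 + 75 + 33 + ? = 330, so (2,1) = 99.
Using column 4: 54 + 87 + 30 + 63 + ? → (5,4) = 330 − 234 = 96.
The remaining cell in row 2 is (2,3) = 330 − 294 = 36.
From row 5, 330 − (33 + 84 + 96 + 72) gives (5,3) = 45.

45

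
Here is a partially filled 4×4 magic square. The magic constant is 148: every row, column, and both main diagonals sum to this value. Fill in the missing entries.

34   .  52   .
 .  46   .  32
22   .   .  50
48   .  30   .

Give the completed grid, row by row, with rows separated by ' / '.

34 24 52 38 / 44 46 26 32 / 22 36 40 50 / 48 42 30 28

Using column 1: 34 + 22 + 48 + ? → (2,1) = 148 − 104 = 44.
Using row 2: 44 + 46 + 32 + ? → (2,3) = 148 − 122 = 26.
From column 3, 148 − (52 + 26 + 30) gives (3,3) = 40.
Main diagonal needs 148; the known cells sum to 120, so (4,4) = 28.
From row 3, 148 − (22 + 40 + 50) gives (3,2) = 36.
Row 4 needs 148; the known cells sum to 106, so (4,2) = 42.
The remaining cell in column 2 is (1,2) = 148 − 124 = 24.
Column 4 needs 148; the known cells sum to 110, so (1,4) = 38.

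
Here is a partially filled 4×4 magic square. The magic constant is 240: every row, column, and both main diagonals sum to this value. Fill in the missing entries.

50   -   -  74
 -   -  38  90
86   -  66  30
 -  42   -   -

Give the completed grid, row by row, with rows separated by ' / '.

The remaining cell in row 3 is (3,2) = 240 − 182 = 58.
From column 4, 240 − (74 + 90 + 30) gives (4,4) = 46.
The remaining cell in main diagonal is (2,2) = 240 − 162 = 78.
Using anti-diagonal: 74 + 38 + 58 + ? → (4,1) = 240 − 170 = 70.
Row 2 must total 240; the given cells sum to 206, so (2,1) = 34.
Using row 4: 70 + 42 + 46 + ? → (4,3) = 240 − 158 = 82.
Column 2: 78 + 58 + 42 + ? = 240, so (1,2) = 62.
Column 3: 38 + 66 + 82 + ? = 240, so (1,3) = 54.

50 62 54 74 / 34 78 38 90 / 86 58 66 30 / 70 42 82 46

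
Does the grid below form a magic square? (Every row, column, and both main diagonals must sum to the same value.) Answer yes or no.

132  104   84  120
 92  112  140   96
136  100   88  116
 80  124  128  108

Row 1: 132 + 104 + 84 + 120 = 440.
Row 2: 92 + 112 + 140 + 96 = 440.
Row 3: 136 + 100 + 88 + 116 = 440.
Row 4: 80 + 124 + 128 + 108 = 440.
Column 1: 132 + 92 + 136 + 80 = 440.
Column 2: 104 + 112 + 100 + 124 = 440.
Column 3: 84 + 140 + 88 + 128 = 440.
Column 4: 120 + 96 + 116 + 108 = 440.
Main diagonal: 132 + 112 + 88 + 108 = 440.
Anti-diagonal: 120 + 140 + 100 + 80 = 440.
All lines sum to 440.

Yes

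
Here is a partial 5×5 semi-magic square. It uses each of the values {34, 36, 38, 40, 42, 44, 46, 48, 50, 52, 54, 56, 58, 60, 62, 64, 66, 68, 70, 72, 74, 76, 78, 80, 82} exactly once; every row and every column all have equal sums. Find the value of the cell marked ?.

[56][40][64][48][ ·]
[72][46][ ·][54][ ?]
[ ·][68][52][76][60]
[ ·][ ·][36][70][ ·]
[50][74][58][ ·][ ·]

38

The 25 entries sum to 1450, so each line sums to 1450/5 = 290.
From row 1, 290 − (56 + 40 + 64 + 48) gives (1,5) = 82.
Using row 3: 68 + 52 + 76 + 60 + ? → (3,1) = 290 − 256 = 34.
The remaining cell in column 1 is (4,1) = 290 − 212 = 78.
Column 2 needs 290; the known cells sum to 228, so (4,2) = 62.
The remaining cell in column 3 is (2,3) = 290 − 210 = 80.
From column 4, 290 − (48 + 54 + 76 + 70) gives (5,4) = 42.
From row 2, 290 − (72 + 46 + 80 + 54) gives (2,5) = 38.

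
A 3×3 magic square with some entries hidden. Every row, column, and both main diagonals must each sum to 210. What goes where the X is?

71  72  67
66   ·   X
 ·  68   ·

74

Column 1 must total 210; the given cells sum to 137, so (3,1) = 73.
From column 2, 210 − (72 + 68) gives (2,2) = 70.
Main diagonal: 71 + 70 + ? = 210, so (3,3) = 69.
Row 2 must total 210; the given cells sum to 136, so (2,3) = 74.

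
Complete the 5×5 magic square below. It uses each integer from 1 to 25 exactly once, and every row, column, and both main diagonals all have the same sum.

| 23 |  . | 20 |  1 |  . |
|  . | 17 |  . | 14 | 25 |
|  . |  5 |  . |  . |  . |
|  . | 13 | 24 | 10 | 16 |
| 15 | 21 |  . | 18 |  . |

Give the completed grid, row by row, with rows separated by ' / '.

23 9 20 1 12 / 6 17 3 14 25 / 19 5 11 22 8 / 2 13 24 10 16 / 15 21 7 18 4

The entries are 1 through 25, which sum to 325, so each line sums to 325/5 = 65.
Row 4 must total 65; the given cells sum to 63, so (4,1) = 2.
From column 2, 65 − (17 + 5 + 13 + 21) gives (1,2) = 9.
Column 4 must total 65; the given cells sum to 43, so (3,4) = 22.
Row 1 needs 65; the known cells sum to 53, so (1,5) = 12.
From anti-diagonal, 65 − (12 + 14 + 13 + 15) gives (3,3) = 11.
Main diagonal: 23 + 17 + 11 + 10 + ? = 65, so (5,5) = 4.
From row 5, 65 − (15 + 21 + 18 + 4) gives (5,3) = 7.
Using column 3: 20 + 11 + 24 + 7 + ? → (2,3) = 65 − 62 = 3.
Column 5 needs 65; the known cells sum to 57, so (3,5) = 8.
The remaining cell in row 2 is (2,1) = 65 − 59 = 6.
The remaining cell in row 3 is (3,1) = 65 − 46 = 19.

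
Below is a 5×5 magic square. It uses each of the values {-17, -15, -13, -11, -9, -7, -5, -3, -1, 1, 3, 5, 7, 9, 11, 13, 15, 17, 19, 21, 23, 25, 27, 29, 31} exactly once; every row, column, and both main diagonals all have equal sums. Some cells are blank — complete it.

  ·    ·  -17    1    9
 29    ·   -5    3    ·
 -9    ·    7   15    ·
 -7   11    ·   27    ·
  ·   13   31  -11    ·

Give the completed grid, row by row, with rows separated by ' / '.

17 25 -17 1 9 / 29 -13 -5 3 21 / -9 -1 7 15 23 / -7 11 19 27 -15 / 5 13 31 -11 -3

The 25 entries sum to 175, so each line sums to 175/5 = 35.
Column 3: -17 + (-5) + 7 + 31 + ? = 35, so (4,3) = 19.
Anti-diagonal: 9 + 3 + 7 + 11 + ? = 35, so (5,1) = 5.
The remaining cell in row 4 is (4,5) = 35 − 50 = -15.
Row 5 needs 35; the known cells sum to 38, so (5,5) = -3.
The remaining cell in column 1 is (1,1) = 35 − 18 = 17.
Main diagonal needs 35; the known cells sum to 48, so (2,2) = -13.
Row 1: 17 + (-17) + 1 + 9 + ? = 35, so (1,2) = 25.
The remaining cell in row 2 is (2,5) = 35 − 14 = 21.
Column 2: 25 + (-13) + 11 + 13 + ? = 35, so (3,2) = -1.
Column 5: 9 + 21 + (-15) + (-3) + ? = 35, so (3,5) = 23.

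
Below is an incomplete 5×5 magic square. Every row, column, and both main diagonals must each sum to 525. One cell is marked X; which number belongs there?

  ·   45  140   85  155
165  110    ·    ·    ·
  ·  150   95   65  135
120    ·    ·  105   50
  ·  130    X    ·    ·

75

Row 1 must total 525; the given cells sum to 425, so (1,1) = 100.
Row 3: 150 + 95 + 65 + 135 + ? = 525, so (3,1) = 80.
Column 1: 100 + 165 + 80 + 120 + ? = 525, so (5,1) = 60.
Using column 2: 45 + 110 + 150 + 130 + ? → (4,2) = 525 − 435 = 90.
Using main diagonal: 100 + 110 + 95 + 105 + ? → (5,5) = 525 − 410 = 115.
Anti-diagonal must total 525; the given cells sum to 400, so (2,4) = 125.
Row 4: 120 + 90 + 105 + 50 + ? = 525, so (4,3) = 160.
Column 4 needs 525; the known cells sum to 380, so (5,4) = 145.
Using column 5: 155 + 135 + 50 + 115 + ? → (2,5) = 525 − 455 = 70.
Row 2 needs 525; the known cells sum to 470, so (2,3) = 55.
From row 5, 525 − (60 + 130 + 145 + 115) gives (5,3) = 75.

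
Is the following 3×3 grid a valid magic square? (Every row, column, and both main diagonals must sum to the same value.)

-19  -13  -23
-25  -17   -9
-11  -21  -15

Row 1: -19 + (-13) + (-23) = -55.
Row 2: -25 + (-17) + (-9) = -51.
Row 3: -11 + (-21) + (-15) = -47.
Column 1: -19 + (-25) + (-11) = -55.
Column 2: -13 + (-17) + (-21) = -51.
Column 3: -23 + (-9) + (-15) = -47.
Main diagonal: -19 + (-17) + (-15) = -51.
Anti-diagonal: -23 + (-17) + (-11) = -51.

No — row 1 sums to -55 but main diagonal sums to -51.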